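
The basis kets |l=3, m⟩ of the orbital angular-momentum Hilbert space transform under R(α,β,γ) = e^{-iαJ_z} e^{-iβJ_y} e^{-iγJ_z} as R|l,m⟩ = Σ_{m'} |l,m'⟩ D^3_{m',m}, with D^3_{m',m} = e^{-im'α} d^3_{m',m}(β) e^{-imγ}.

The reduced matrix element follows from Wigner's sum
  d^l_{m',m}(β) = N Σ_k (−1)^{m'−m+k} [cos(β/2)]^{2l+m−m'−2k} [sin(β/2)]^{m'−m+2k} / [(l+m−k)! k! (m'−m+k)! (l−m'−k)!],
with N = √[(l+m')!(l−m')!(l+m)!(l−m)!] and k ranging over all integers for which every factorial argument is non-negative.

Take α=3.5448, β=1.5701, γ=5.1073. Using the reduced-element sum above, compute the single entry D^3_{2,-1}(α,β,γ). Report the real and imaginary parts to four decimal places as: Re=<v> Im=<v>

Re=0.1583 Im=0.3628

D^3_{2,-1}(3.5448,1.5701,5.1073) = e^{-i·2·3.5448}·d^3_{2,-1}(1.5701)·e^{-i·-1·5.1073}. Compute d first:
With c≡cos(β/2)=0.707353 and s≡sin(β/2)=0.706861, N=[120·1·2·24]^{1/2}=75.894664
k: max(0,(-1)−(2))=0 … min(3+(-1),3−(2))=1
  k=0: (−1)^3·75.8947/(12)·0.7074^3·0.7069^3 = -0.790569
  k=1: (−1)^4·75.8947/(24)·0.7074^1·0.7069^5 = +0.394734
d^3_{2,-1}(1.5701) = -0.790569 +0.394734 = -0.395835
Attach z-rotation phases: D = e^{-i(2)(3.5448)}·(-0.395835)·e^{-i(-1)(5.1073)} = +0.158329+0.362790i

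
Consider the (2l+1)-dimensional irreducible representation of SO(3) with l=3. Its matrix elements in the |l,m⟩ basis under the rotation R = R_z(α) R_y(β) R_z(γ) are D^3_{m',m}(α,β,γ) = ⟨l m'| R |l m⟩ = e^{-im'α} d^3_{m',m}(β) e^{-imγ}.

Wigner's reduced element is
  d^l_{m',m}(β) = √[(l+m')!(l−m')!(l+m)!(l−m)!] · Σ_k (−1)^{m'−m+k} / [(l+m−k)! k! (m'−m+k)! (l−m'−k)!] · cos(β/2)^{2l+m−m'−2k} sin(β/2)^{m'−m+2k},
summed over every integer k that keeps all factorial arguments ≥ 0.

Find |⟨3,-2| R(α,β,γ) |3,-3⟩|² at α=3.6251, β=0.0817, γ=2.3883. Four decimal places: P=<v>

Split into d^3_{-2,-3}(β=0.0817) × two z-phases.
With c≡cos(β/2)=0.999166 and s≡sin(β/2)=0.040839, N=[1·120·1·720]^{1/2}=293.938769
Admissible k: 0..0 (factorial args all ≥0)
  k=0: (−1)^1·293.9388/(120)·0.9992^5·0.0408^1 = -0.099617
d^3_{-2,-3}(0.0817) = -0.099617
|D^3_{-2,-3}|² = |d^3_{-2,-3}(β)|² = (-0.099617)² = 0.009924 (the z-rotation phases have unit modulus)

P=0.0099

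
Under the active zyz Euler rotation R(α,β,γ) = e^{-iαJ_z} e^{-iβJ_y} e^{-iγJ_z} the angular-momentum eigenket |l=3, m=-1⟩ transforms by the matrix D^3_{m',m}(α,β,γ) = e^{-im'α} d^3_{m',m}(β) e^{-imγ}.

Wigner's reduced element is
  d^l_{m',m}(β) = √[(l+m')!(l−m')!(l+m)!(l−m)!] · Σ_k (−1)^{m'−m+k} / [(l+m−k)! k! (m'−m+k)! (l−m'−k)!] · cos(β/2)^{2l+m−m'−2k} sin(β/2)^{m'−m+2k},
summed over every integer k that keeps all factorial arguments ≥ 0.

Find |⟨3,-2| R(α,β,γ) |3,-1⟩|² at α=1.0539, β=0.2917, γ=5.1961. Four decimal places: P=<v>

Split into d^3_{-2,-1}(β=0.2917) × two z-phases.
Half-angle: c=0.989383, s=0.145333. N=√(1·120·2·24)=75.894664
Admissible k: 1..2 (factorial args all ≥0)
  k=1: (−1)^0·75.8947/(24)·0.9894^5·0.1453^1 = +0.435700
  k=2: (−1)^1·75.8947/(12)·0.9894^3·0.1453^3 = -0.018803
d^3_{-2,-1}(0.2917) = +0.435700 -0.018803 = +0.416897
|D^3_{-2,-1}|² = |d^3_{-2,-1}(β)|² = (+0.416897)² = 0.173803 (the z-rotation phases have unit modulus)

P=0.1738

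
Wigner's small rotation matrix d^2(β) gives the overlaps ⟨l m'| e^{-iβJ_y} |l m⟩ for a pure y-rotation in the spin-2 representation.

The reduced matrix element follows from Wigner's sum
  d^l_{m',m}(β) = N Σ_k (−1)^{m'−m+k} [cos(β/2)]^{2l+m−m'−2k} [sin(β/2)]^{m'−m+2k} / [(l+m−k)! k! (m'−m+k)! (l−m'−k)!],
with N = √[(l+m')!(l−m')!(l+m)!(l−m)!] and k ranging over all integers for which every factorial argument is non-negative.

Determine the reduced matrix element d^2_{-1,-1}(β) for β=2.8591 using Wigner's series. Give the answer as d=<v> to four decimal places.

d=-0.0579

d^2_{-1,-1}(β=2.8591) via Wigner's sum:
Half-angle: c=0.140777, s=0.990041. N=√(1·6·1·6)=6.000000
The bounds max(0,m−m')=0 and min(l+m,l−m')=1 give 2 terms
  k=0: (−1)^0·6.0000/(6)·0.1408^4·0.9900^0 = +0.000393
  k=1: (−1)^1·6.0000/(2)·0.1408^2·0.9900^2 = -0.058276
d^2_{-1,-1}(2.8591) = +0.000393 -0.058276 = -0.057884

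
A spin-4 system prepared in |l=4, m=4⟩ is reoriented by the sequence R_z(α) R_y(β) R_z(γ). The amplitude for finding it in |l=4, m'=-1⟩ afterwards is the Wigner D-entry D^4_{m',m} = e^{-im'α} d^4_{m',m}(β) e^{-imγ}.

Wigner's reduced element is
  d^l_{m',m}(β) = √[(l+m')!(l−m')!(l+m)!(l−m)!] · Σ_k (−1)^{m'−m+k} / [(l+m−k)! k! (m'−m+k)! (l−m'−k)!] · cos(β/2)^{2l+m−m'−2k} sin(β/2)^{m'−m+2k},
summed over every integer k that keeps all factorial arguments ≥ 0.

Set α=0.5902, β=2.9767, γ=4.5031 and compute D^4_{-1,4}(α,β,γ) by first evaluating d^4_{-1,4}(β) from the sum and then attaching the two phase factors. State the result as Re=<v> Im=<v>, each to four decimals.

Re=0.0006 Im=0.0041

First d^4_{-1,4}(β=2.9767), then the phase factors e^{-i(-1)α} and e^{-i(4)γ}:
Half-angle: c=0.082353, s=0.996603. N=√(6·120·40320·1)=5387.986637
The bounds max(0,m−m')=5 and min(l+m,l−m')=5 give 1 term
  k=5: (−1)^0·5387.9866/(720)·0.0824^3·0.9966^5 = +0.004109
d^4_{-1,4}(2.9767) = +0.004109
Phases: e^{-i·(-1)·0.5902}=+0.830829+0.556527i, e^{-i·(4)·4.5031}=+0.669578+0.742742i ⇒ D=+0.000587+0.004067i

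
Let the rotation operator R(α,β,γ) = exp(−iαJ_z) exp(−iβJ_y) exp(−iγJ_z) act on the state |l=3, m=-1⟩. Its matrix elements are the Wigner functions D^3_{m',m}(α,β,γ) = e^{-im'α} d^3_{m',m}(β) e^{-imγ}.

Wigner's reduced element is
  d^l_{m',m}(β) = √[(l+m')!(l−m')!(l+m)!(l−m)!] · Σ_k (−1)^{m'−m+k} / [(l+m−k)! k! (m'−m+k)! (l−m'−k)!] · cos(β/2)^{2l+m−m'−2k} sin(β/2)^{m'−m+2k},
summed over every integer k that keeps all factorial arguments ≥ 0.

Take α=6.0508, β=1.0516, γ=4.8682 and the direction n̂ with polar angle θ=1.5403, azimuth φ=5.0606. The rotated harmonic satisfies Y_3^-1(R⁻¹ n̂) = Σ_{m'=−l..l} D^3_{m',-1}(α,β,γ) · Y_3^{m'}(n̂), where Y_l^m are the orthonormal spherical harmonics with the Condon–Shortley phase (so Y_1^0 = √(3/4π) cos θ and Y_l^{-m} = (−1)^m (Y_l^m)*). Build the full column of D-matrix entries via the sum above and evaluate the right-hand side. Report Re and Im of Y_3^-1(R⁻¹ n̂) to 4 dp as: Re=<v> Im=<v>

Re=0.0575 Im=-0.0075

Need the full column D^3_{m',-1} for m'=−3..3 at α=6.0508, β=1.0516, γ=4.8682.
cos(β/2)=0.864923, sin(β/2)=0.501905
d^3_{-3,-1}: single k=2 term ⇒ +0.546007;  D = -0.281351-0.467937i
d^3_{-2,-1}: k∈[1..2] ⇒ +0.768260 -0.517400 = +0.250859;  D = -0.076278-0.238981i
d^3_{-1,-1}: k∈[0..2] ⇒ +0.418662 -1.127827 +0.284834 = -0.424330;  D = +0.032461+0.423087i
d^3_{0,-1}: k∈[0..2] ⇒ -0.841586 +0.850176 -0.095428 = -0.086839;  D = -0.013476+0.085787i
d^3_{1,-1}: k∈[0..2] ⇒ +0.845870 -0.379779 +0.015986 = +0.482077;  D = +0.182475-0.446207i
d^3_{2,-1}: k∈[0..1] ⇒ -0.517400 +0.087113 = -0.430287;  D = -0.250215+0.350056i
d^3_{3,-1}: single k=0 term ⇒ +0.183860;  D = +0.138490-0.120934i
Y_3^{m'}(θ=1.5403,φ=5.0606) and Σ D·Y over m':
  (-0.2814-0.4679i)·(-0.3603-0.2092i)  (-0.0763-0.2390i)·(-0.0239+0.0200i)  (+0.0325+0.4231i)·(-0.1097-0.3022i)  (-0.0135+0.0858i)·(-0.0341+0.0000i)  (+0.1825-0.4462i)·(+0.1097-0.3022i)  (-0.2502+0.3501i)·(-0.0239-0.0200i)  (+0.1385-0.1209i)·(+0.3603-0.2092i)
Y_3^-1(R⁻¹ n̂) = +0.057536-0.007521i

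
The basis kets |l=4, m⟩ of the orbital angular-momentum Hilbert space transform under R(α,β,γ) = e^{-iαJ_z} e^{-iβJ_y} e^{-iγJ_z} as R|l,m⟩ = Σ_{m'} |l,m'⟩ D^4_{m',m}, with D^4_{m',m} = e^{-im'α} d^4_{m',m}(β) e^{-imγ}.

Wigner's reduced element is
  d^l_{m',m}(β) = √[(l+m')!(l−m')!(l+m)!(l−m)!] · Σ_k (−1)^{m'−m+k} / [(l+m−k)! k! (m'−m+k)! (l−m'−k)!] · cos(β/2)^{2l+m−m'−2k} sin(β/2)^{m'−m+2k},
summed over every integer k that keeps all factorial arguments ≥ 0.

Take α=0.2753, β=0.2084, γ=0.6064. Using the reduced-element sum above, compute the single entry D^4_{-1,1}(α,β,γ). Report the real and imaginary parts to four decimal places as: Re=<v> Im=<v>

First d^4_{-1,1}(β=0.2084), then the phase factors e^{-i(-1)α} and e^{-i(1)γ}:
c=cos(0.2084/2)=0.994576, s=sin(0.2084/2)=0.104012; N=√[6·120·120·6]=720.000000
k∈{2,3,4,5} keeps every argument non-negative
  k=2: (−1)^0·720.0000/(72)·0.9946^6·0.1040^2 = +0.104711
  k=3: (−1)^1·720.0000/(24)·0.9946^4·0.1040^4 = -0.003436
  k=4: (−1)^2·720.0000/(48)·0.9946^2·0.1040^6 = +0.000019
  k=5: (−1)^3·720.0000/(720)·0.9946^0·0.1040^8 = -0.000000
d^4_{-1,1}(0.2084) = +0.104711 -0.003436 +0.000019 -0.000000 = +0.101294
Phases: e^{-i·(-1)·0.2753}=+0.962344+0.271836i, e^{-i·(1)·0.6064}=+0.821705-0.569913i ⇒ D=+0.095792-0.032929i

Re=0.0958 Im=-0.0329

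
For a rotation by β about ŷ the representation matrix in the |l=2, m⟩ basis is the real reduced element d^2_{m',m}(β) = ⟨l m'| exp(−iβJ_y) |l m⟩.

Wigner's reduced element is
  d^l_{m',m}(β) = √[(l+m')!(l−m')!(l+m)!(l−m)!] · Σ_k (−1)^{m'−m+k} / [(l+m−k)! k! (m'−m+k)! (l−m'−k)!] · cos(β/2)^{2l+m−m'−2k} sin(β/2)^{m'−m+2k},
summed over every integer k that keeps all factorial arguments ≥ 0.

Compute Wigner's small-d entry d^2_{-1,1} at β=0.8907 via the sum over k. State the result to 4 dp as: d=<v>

d=0.4190

d^2_{-1,1}(β=0.8907) via Wigner's sum:
c=cos(0.8907/2)=0.902460, s=sin(0.8907/2)=0.430774; N=√[1·6·6·1]=6.000000
Admissible k: 2..3 (factorial args all ≥0)
  k=2: (−1)^0·6.0000/(2)·0.9025^2·0.4308^2 = +0.453394
  k=3: (−1)^1·6.0000/(6)·0.9025^0·0.4308^4 = -0.034435
d^2_{-1,1}(0.8907) = +0.453394 -0.034435 = +0.418959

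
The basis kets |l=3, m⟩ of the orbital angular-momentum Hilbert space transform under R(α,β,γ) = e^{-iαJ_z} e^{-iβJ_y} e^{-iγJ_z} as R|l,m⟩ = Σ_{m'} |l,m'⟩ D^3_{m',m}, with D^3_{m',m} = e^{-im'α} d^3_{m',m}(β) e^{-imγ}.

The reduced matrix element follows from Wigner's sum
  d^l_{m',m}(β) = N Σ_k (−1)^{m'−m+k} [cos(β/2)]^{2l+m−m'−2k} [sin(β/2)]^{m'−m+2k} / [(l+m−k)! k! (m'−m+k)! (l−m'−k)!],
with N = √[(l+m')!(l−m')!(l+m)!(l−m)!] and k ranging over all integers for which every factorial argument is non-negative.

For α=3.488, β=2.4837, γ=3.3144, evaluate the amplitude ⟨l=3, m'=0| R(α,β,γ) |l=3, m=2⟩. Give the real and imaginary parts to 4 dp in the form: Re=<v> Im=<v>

D^3_{0,2}(3.488,2.4837,3.3144) = e^{-i·0·3.488}·d^3_{0,2}(2.4837)·e^{-i·2·3.3144}. Compute d first:
With c≡cos(β/2)=0.323046 and s≡sin(β/2)=0.946383, N=[6·6·120·1]^{1/2}=65.726707
k: max(0,(2)−(0))=2 … min(3+(2),3−(0))=3
  k=2: (−1)^0·65.7267/(12)·0.3230^4·0.9464^2 = +0.053426
  k=3: (−1)^1·65.7267/(12)·0.3230^2·0.9464^4 = -0.458519
d^3_{0,2}(2.4837) = +0.053426 -0.458519 = -0.405093
Phases: e^{-i·(0)·3.488}=+1.000000+0.000000i, e^{-i·(2)·3.3144}=+0.940867-0.338775i ⇒ D=-0.381139+0.137236i

Re=-0.3811 Im=0.1372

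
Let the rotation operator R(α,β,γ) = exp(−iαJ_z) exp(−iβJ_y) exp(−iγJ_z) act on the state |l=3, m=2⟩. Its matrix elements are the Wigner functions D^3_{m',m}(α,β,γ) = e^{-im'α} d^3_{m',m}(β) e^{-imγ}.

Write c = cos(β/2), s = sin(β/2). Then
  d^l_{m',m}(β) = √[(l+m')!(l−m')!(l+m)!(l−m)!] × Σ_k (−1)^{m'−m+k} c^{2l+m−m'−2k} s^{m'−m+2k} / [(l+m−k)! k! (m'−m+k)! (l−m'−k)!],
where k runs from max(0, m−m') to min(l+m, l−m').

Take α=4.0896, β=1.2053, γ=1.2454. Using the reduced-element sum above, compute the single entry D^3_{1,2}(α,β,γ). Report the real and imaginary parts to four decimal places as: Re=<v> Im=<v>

Re=0.0346 Im=-0.0106

D^3_{1,2}(4.0896,1.2053,1.2454) = e^{-i·1·4.0896}·d^3_{1,2}(1.2053)·e^{-i·2·1.2454}. Compute d first:
Half-angle: c=0.823836, s=0.566828. N=√(24·2·120·1)=75.894664
The bounds max(0,m−m')=1 and min(l+m,l−m')=2 give 2 terms
  k=1: (−1)^0·75.8947/(24)·0.8238^5·0.5668^1 = +0.680230
  k=2: (−1)^1·75.8947/(12)·0.8238^3·0.5668^3 = -0.644030
d^3_{1,2}(1.2053) = +0.680230 -0.644030 = +0.036200
Attach z-rotation phases: D = e^{-i(1)(4.0896)}·(+0.036200)·e^{-i(2)(1.2454)} = +0.034613-0.010602i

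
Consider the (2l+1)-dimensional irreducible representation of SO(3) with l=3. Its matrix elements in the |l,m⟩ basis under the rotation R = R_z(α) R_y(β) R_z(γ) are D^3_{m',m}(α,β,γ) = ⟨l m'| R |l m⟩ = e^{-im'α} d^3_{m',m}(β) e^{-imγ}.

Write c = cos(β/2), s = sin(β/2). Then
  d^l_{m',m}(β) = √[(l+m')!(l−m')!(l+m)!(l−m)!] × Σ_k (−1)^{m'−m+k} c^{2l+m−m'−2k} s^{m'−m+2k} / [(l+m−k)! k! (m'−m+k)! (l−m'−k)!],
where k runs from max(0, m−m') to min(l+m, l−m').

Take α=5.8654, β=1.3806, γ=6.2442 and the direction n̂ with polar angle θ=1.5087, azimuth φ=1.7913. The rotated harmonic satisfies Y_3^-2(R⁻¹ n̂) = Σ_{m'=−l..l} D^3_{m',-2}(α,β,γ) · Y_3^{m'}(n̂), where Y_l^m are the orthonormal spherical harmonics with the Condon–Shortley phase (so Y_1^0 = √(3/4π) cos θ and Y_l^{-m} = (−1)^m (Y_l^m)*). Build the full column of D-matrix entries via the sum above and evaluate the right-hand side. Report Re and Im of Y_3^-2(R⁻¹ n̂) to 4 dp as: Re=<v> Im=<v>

Re=0.3444 Im=-0.1899

Need the full column D^3_{m',-2} for m'=−3..3 at α=5.8654, β=1.3806, γ=6.2442.
cos(β/2)=0.771055, sin(β/2)=0.636769
d^3_{-3,-2}: single k=1 term ⇒ +0.425093;  D = +0.100827-0.412963i
d^3_{-2,-2}: k∈[0..1] ⇒ +0.210142 -0.716596 = -0.506455;  D = -0.309417+0.400946i
d^3_{-1,-2}: k∈[0..1] ⇒ -0.548793 +0.748567 = +0.199774;  D = +0.175724-0.095032i
d^3_{0,-2}: k∈[0..1] ⇒ +0.784992 -0.535375 = +0.249618;  D = +0.248859-0.019443i
d^3_{1,-2}: k∈[0..1] ⇒ -0.748567 +0.255266 = -0.493301;  D = -0.465092-0.164423i
d^3_{2,-2}: k∈[0..1] ⇒ +0.488728 -0.066664 = +0.422064;  D = +0.306624+0.290034i
d^3_{3,-2}: single k=0 term ⇒ -0.197728;  D = -0.076162-0.182471i
Y_3^{m'}(θ=1.5087,φ=1.7913) and Σ D·Y over m':
  (+0.1008-0.4130i)·(+0.2548+0.3273i)  (-0.3094+0.4009i)·(-0.0571+0.0270i)  (+0.1757-0.0950i)·(+0.0692+0.3087i)  (+0.2489-0.0194i)·(-0.0690+0.0000i)  (-0.4651-0.1644i)·(-0.0692+0.3087i)  (+0.3066+0.2900i)·(-0.0571-0.0270i)  (-0.0762-0.1825i)·(-0.2548+0.3273i)
Y_3^-2(R⁻¹ n̂) = +0.344417-0.189933i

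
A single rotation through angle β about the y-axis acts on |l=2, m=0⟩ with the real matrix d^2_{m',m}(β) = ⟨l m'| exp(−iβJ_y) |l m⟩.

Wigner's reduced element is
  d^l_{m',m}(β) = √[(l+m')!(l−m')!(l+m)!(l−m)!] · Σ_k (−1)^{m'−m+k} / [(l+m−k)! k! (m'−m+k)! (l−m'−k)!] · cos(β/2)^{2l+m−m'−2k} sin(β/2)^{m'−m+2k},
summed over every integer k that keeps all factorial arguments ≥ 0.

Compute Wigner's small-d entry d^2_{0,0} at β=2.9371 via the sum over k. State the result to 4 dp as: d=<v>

d^2_{0,0}(β=2.9371) via Wigner's sum:
c=cos(2.9371/2)=0.102068, s=sin(2.9371/2)=0.994777; N=√[2·2·2·2]=4.000000
The bounds max(0,m−m')=0 and min(l+m,l−m')=2 give 3 terms
  k=0: (−1)^0·4.0000/(4)·0.1021^4·0.9948^0 = +0.000109
  k=1: (−1)^1·4.0000/(1)·0.1021^2·0.9948^2 = -0.041238
  k=2: (−1)^2·4.0000/(4)·0.1021^0·0.9948^4 = +0.979273
d^2_{0,0}(2.9371) = +0.000109 -0.041238 +0.979273 = +0.938144

d=0.9381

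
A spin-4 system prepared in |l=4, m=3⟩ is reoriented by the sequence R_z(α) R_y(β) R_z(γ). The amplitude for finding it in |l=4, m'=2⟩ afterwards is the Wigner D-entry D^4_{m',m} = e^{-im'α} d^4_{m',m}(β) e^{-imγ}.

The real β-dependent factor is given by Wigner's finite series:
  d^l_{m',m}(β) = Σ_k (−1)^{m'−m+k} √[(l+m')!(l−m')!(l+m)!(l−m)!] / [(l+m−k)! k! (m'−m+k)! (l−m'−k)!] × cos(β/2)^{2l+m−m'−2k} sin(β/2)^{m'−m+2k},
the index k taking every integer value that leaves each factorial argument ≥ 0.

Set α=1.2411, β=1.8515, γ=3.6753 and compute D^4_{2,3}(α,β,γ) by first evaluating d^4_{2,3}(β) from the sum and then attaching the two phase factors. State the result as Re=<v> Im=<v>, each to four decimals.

Split into d^4_{2,3}(β=1.8515) × two z-phases.
c=cos(1.8515/2)=0.601235, s=sin(1.8515/2)=0.799072; N=√[720·2·5040·1]=2693.993318
Admissible k: 1..2 (factorial args all ≥0)
  k=1: (−1)^0·2693.9933/(720)·0.6012^7·0.7991^1 = +0.084911
  k=2: (−1)^1·2693.9933/(240)·0.6012^5·0.7991^3 = -0.449952
d^4_{2,3}(1.8515) = +0.084911 -0.449952 = -0.365041
Phases: e^{-i·(2)·1.2411}=-0.790364-0.612637i, e^{-i·(3)·3.6753}=+0.030321+0.999540i ⇒ D=-0.214787+0.295164i

Re=-0.2148 Im=0.2952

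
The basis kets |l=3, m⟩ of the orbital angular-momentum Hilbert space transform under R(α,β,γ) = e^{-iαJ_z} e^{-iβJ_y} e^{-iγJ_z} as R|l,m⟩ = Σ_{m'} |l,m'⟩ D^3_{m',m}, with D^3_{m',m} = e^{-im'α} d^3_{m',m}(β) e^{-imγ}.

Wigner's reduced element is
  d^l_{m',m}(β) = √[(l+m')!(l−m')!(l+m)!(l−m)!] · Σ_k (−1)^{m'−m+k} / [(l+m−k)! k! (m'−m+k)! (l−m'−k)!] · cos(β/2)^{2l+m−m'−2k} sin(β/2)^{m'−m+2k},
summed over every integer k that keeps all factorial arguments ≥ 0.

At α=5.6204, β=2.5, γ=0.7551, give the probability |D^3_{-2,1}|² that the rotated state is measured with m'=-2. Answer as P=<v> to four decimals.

P=0.3576

First d^3_{-2,1}(β=2.5), then the phase factors e^{-i(-2)α} and e^{-i(1)γ}:
c=cos(2.5/2)=0.315322, s=sin(2.5/2)=0.948985; N=√[1·120·24·2]=75.894664
Admissible k: 3..4 (factorial args all ≥0)
  k=3: (−1)^0·75.8947/(12)·0.3153^3·0.9490^3 = +0.169462
  k=4: (−1)^1·75.8947/(24)·0.3153^1·0.9490^5 = -0.767451
d^3_{-2,1}(2.5) = +0.169462 -0.767451 = -0.597989
|D^3_{-2,1}|² = |d^3_{-2,1}(β)|² = (-0.597989)² = 0.357591 (the z-rotation phases have unit modulus)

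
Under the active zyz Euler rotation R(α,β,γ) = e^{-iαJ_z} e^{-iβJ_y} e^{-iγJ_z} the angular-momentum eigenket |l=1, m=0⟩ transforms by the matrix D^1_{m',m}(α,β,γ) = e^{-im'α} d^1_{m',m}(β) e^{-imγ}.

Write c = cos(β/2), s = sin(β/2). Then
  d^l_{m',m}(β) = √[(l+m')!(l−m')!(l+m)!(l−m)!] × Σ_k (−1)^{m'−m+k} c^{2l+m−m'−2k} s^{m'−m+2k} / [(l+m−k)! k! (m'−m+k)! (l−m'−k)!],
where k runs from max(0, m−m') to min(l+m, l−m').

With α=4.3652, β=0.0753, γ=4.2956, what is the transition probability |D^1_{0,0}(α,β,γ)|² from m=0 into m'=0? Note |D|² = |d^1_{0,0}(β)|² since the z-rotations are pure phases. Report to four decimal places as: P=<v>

First d^1_{0,0}(β=0.0753), then the phase factors e^{-i(0)α} and e^{-i(0)γ}:
c=cos(0.0753/2)=0.999291, s=sin(0.0753/2)=0.037641; N=√[1·1·1·1]=1.000000
k: max(0,(0)−(0))=0 … min(1+(0),1−(0))=1
  k=0: (−1)^0·1.0000/(1)·0.9993^2·0.0376^0 = +0.998583
  k=1: (−1)^1·1.0000/(1)·0.9993^0·0.0376^2 = -0.001417
d^1_{0,0}(0.0753) = +0.998583 -0.001417 = +0.997166
|D^1_{0,0}|² = |d^1_{0,0}(β)|² = (+0.997166)² = 0.994341 (the z-rotation phases have unit modulus)

P=0.9943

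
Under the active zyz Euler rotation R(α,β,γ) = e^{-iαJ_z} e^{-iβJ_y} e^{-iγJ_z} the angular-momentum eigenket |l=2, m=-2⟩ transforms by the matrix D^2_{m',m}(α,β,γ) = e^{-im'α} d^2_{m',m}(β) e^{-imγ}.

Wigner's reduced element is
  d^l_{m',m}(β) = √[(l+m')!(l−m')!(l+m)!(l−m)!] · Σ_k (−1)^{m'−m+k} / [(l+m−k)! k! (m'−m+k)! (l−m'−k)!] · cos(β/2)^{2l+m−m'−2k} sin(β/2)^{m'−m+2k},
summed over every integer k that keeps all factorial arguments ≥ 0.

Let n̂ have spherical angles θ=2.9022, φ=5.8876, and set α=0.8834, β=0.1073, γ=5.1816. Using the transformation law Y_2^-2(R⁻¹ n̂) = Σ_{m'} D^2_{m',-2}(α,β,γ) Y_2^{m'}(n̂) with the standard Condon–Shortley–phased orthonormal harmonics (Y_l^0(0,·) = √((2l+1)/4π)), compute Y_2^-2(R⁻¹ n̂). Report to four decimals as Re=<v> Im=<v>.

Need the full column D^2_{m',-2} for m'=−2..2 at α=0.8834, β=0.1073, γ=5.1816.
cos(β/2)=0.998561, sin(β/2)=0.053624
d^2_{-2,-2}: single k=0 term ⇒ +0.994257;  D = +0.901087-0.420226i
d^2_{-1,-2}: single k=0 term ⇒ -0.106786;  D = -0.026525+0.103439i
d^2_{0,-2}: single k=0 term ⇒ +0.007023;  D = -0.004151-0.005665i
d^2_{1,-2}: single k=0 term ⇒ -0.000308;  D = +0.000307+0.000017i
d^2_{2,-2}: single k=0 term ⇒ +0.000008;  D = -0.000006+0.000006i
Y_2^{m'}(θ=2.9022,φ=5.8876) and Σ D·Y over m':
  (+0.9011-0.4202i)·(+0.0153+0.0154i)  (-0.0265+0.1034i)·(-0.1642-0.0686i)  (-0.0042-0.0057i)·(+0.5776+0.0000i)  (+0.0003+0.0000i)·(+0.1642-0.0686i)  (-0.0000+0.0000i)·(+0.0153-0.0154i)
Y_2^-2(R⁻¹ n̂) = +0.029351-0.010956i

Re=0.0294 Im=-0.0110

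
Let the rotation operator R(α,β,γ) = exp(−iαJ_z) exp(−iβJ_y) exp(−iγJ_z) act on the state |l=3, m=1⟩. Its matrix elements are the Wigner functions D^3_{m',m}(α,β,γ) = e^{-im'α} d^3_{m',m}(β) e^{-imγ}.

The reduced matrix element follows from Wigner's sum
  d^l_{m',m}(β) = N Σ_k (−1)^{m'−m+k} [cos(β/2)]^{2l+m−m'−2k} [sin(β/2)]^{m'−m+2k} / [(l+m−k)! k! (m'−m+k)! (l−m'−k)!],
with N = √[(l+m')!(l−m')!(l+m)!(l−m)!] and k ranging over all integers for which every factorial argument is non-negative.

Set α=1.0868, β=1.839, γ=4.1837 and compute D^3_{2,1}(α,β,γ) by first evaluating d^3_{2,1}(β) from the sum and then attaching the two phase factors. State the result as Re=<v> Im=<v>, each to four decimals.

Re=0.5015 Im=-0.0372

Split into d^3_{2,1}(β=1.839) × two z-phases.
c=cos(1.839/2)=0.606218, s=sin(1.839/2)=0.795299; N=√[120·1·24·2]=75.894664
k: max(0,(1)−(2))=0 … min(3+(1),3−(2))=1
  k=0: (−1)^1·75.8947/(24)·0.6062^5·0.7953^1 = -0.205908
  k=1: (−1)^2·75.8947/(12)·0.6062^3·0.7953^3 = +0.708773
d^3_{2,1}(1.839) = -0.205908 +0.708773 = +0.502864
Attach z-rotation phases: D = e^{-i(2)(1.0868)}·(+0.502864)·e^{-i(1)(4.1837)} = +0.501484-0.037236i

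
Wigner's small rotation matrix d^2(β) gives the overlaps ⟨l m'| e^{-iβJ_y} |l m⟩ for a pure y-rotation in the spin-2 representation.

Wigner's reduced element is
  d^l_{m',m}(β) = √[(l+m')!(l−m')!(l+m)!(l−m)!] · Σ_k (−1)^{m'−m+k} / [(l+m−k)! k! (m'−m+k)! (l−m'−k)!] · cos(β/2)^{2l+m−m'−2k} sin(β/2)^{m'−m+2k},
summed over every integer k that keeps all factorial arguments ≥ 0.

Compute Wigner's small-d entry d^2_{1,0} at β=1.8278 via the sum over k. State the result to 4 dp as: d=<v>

d^2_{1,0}(β=1.8278) via Wigner's sum:
With c≡cos(β/2)=0.610662 and s≡sin(β/2)=0.791891, N=[6·1·2·2]^{1/2}=4.898979
Admissible k: 0..1 (factorial args all ≥0)
  k=0: (−1)^1·4.8990/(2)·0.6107^3·0.7919^1 = -0.441717
  k=1: (−1)^2·4.8990/(2)·0.6107^1·0.7919^3 = +0.742802
d^2_{1,0}(1.8278) = -0.441717 +0.742802 = +0.301086

d=0.3011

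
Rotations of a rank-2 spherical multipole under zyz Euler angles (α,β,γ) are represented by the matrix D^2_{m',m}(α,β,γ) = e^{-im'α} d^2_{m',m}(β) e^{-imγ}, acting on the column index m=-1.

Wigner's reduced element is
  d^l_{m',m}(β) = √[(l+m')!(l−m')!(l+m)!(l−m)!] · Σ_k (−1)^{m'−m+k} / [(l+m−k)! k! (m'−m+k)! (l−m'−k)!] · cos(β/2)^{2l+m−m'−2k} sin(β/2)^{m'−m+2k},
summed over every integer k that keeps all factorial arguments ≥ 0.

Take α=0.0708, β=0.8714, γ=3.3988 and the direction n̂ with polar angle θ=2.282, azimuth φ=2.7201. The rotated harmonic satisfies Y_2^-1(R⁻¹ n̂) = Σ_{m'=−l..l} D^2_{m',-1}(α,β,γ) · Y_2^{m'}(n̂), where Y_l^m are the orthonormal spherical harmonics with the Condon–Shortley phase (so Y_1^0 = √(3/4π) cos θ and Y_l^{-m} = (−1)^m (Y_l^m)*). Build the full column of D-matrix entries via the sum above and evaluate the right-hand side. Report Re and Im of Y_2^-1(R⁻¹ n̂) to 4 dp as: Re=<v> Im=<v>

Need the full column D^2_{m',-1} for m'=−2..2 at α=0.0708, β=0.8714, γ=3.3988.
cos(β/2)=0.906575, sin(β/2)=0.422045
d^2_{-2,-1}: single k=1 term ⇒ +0.628926;  D = -0.579571-0.244224i
d^2_{-1,-1}: k∈[0..1] ⇒ +0.675483 -0.439184 = +0.236300;  D = -0.223701-0.076126i
d^2_{0,-1}: k∈[0..1] ⇒ -0.770274 +0.166938 = -0.603336;  D = +0.583489+0.153477i
d^2_{1,-1}: k∈[0..1] ⇒ +0.439184 -0.031727 = +0.407456;  D = -0.400398-0.075514i
d^2_{2,-1}: single k=0 term ⇒ -0.136305;  D = +0.135395+0.015723i
Y_2^{m'}(θ=2.282,φ=2.7201) and Σ D·Y over m':
  (-0.5796-0.2442i)·(+0.1475+0.1655i)  (-0.2237-0.0761i)·(+0.3486+0.1563i)  (+0.5835+0.1535i)·(+0.0878+0.0000i)  (-0.4004-0.0755i)·(-0.3486+0.1563i)  (+0.1354+0.0157i)·(+0.1475-0.1655i)
Y_2^-1(R⁻¹ n̂) = +0.114019-0.236332i

Re=0.1140 Im=-0.2363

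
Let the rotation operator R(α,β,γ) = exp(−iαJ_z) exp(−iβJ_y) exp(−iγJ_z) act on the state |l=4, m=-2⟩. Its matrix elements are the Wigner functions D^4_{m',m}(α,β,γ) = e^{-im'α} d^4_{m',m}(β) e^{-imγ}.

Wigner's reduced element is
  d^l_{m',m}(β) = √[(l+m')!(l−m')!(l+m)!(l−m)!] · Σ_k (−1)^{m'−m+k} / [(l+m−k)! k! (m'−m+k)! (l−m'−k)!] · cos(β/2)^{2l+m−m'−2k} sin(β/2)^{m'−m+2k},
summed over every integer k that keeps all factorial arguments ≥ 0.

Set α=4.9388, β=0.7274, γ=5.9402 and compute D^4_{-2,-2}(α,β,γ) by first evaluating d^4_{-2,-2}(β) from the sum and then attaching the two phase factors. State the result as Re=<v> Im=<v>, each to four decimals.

Re=0.2400 Im=-0.0570

D^4_{-2,-2}(4.9388,0.7274,5.9402) = e^{-i·-2·4.9388}·d^4_{-2,-2}(0.7274)·e^{-i·-2·5.9402}. Compute d first:
Half-angle: c=0.934587, s=0.355735. N=√(2·720·2·720)=1440.000000
k: max(0,(-2)−(-2))=0 … min(4+(-2),4−(-2))=2
  k=0: (−1)^0·1440.0000/(1440)·0.9346^8·0.3557^0 = +0.582047
  k=1: (−1)^1·1440.0000/(120)·0.9346^6·0.3557^2 = -1.011933
  k=2: (−1)^2·1440.0000/(96)·0.9346^4·0.3557^4 = +0.183263
d^4_{-2,-2}(0.7274) = +0.582047 -1.011933 +0.183263 = -0.246624
Attach z-rotation phases: D = e^{-i(-2)(4.9388)}·(-0.246624)·e^{-i(-2)(5.9402)} = +0.239951-0.056980i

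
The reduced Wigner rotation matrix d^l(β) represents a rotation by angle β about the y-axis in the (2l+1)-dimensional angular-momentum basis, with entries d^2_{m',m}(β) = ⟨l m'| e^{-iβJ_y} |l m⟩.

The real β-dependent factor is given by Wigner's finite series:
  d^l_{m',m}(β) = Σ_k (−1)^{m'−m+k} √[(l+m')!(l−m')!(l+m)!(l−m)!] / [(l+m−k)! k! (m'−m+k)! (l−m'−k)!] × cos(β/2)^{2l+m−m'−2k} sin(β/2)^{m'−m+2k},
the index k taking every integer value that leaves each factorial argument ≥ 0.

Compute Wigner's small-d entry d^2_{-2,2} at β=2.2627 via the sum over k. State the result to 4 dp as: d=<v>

d=0.6708

d^2_{-2,2}(β=2.2627) via Wigner's sum:
c=cos(2.2627/2)=0.425438, s=sin(2.2627/2)=0.904987; N=√[1·24·24·1]=24.000000
Admissible k: 4..4 (factorial args all ≥0)
  k=4: (−1)^0·24.0000/(24)·0.4254^0·0.9050^4 = +0.670764
d^2_{-2,2}(2.2627) = +0.670764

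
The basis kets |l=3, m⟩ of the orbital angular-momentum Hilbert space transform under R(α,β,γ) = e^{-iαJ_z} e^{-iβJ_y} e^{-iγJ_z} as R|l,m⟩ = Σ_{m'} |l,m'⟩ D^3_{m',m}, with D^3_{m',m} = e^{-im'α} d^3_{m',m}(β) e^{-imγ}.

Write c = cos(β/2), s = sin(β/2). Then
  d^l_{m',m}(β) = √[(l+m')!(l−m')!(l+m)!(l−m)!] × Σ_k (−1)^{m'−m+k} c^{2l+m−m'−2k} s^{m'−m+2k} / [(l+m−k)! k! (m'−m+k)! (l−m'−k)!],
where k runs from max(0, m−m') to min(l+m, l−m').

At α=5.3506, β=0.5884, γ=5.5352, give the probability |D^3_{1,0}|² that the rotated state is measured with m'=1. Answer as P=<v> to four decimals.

Split into d^3_{1,0}(β=0.5884) × two z-phases.
c=cos(0.5884/2)=0.957034, s=sin(0.5884/2)=0.289974; N=√[24·2·6·6]=41.569219
The bounds max(0,m−m')=0 and min(l+m,l−m')=2 give 3 terms
  k=0: (−1)^1·41.5692/(12)·0.9570^5·0.2900^1 = -0.806470
  k=1: (−1)^2·41.5692/(4)·0.9570^3·0.2900^3 = +0.222113
  k=2: (−1)^3·41.5692/(12)·0.9570^1·0.2900^5 = -0.006797
d^3_{1,0}(0.5884) = -0.806470 +0.222113 -0.006797 = -0.591154
|D^3_{1,0}|² = |d^3_{1,0}(β)|² = (-0.591154)² = 0.349463 (the z-rotation phases have unit modulus)

P=0.3495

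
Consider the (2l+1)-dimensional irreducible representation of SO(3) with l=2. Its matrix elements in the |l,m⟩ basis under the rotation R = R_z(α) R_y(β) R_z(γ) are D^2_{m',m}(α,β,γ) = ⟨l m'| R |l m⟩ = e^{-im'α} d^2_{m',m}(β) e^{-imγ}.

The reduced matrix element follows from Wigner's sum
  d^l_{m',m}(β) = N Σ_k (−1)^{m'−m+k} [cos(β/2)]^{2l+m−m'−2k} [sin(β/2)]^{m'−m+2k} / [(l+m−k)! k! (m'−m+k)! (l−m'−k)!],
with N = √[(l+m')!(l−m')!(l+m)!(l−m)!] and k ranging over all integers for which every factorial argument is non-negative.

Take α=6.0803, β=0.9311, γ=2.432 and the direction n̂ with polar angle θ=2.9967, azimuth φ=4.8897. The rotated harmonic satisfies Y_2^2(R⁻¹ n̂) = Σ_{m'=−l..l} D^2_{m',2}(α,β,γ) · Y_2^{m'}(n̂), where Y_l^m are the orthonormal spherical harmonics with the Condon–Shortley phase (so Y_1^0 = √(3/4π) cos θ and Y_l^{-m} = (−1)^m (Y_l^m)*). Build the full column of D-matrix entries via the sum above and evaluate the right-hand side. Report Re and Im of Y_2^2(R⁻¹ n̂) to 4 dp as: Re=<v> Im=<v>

Re=0.1233 Im=0.2406

Need the full column D^2_{m',2} for m'=−2..2 at α=6.0803, β=0.9311, γ=2.432.
cos(β/2)=0.893575, sin(β/2)=0.448914
d^2_{-2,2}: single k=4 term ⇒ +0.040612;  D = +0.021482+0.034465i
d^2_{-1,2}: single k=3 term ⇒ +0.161678;  D = +0.056121+0.151625i
d^2_{0,2}: single k=2 term ⇒ +0.394153;  D = +0.059529+0.389631i
d^2_{1,2}: single k=1 term ⇒ +0.640599;  D = -0.032832+0.639757i
d^2_{2,2}: single k=0 term ⇒ +0.637564;  D = -0.160304+0.617082i
Y_2^{m'}(θ=2.9967,φ=4.8897) and Σ D·Y over m':
  (+0.0215+0.0345i)·(-0.0076+0.0028i)  (+0.0561+0.1516i)·(-0.0195-0.1086i)  (+0.0595+0.3896i)·(+0.6111+0.0000i)  (-0.0328+0.6398i)·(+0.0195-0.1086i)  (-0.1603+0.6171i)·(-0.0076-0.0028i)
Y_2^2(R⁻¹ n̂) = +0.123302+0.240648i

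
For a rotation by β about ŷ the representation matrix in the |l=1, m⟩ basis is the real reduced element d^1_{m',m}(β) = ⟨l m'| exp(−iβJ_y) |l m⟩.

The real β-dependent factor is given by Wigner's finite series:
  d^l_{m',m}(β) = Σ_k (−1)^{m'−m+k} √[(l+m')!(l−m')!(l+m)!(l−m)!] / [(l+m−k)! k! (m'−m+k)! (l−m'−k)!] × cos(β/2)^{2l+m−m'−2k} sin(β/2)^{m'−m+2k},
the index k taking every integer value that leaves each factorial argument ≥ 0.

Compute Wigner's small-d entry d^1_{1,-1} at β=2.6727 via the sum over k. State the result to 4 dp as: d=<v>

d^1_{1,-1}(β=2.6727) via Wigner's sum:
With c≡cos(β/2)=0.232304 and s≡sin(β/2)=0.972643, N=[2·1·1·2]^{1/2}=2.000000
Admissible k: 0..0 (factorial args all ≥0)
  k=0: (−1)^2·2.0000/(2)·0.2323^0·0.9726^2 = +0.946035
d^1_{1,-1}(2.6727) = +0.946035

d=0.9460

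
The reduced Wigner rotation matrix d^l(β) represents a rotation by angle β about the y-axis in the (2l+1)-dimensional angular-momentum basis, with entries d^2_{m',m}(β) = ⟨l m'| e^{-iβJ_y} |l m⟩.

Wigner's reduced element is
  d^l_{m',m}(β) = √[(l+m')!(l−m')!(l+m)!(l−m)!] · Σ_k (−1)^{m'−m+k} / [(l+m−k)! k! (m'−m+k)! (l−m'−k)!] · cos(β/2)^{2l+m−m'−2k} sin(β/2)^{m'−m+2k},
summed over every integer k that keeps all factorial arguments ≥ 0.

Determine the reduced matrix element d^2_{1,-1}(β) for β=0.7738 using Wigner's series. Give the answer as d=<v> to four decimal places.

d^2_{1,-1}(β=0.7738) via Wigner's sum:
c=cos(0.7738/2)=0.926083, s=sin(0.7738/2)=0.377319; N=√[6·1·1·6]=6.000000
The bounds max(0,m−m')=0 and min(l+m,l−m')=1 give 2 terms
  k=0: (−1)^2·6.0000/(2)·0.9261^2·0.3773^2 = +0.366302
  k=1: (−1)^3·6.0000/(6)·0.9261^0·0.3773^4 = -0.020269
d^2_{1,-1}(0.7738) = +0.366302 -0.020269 = +0.346033

d=0.3460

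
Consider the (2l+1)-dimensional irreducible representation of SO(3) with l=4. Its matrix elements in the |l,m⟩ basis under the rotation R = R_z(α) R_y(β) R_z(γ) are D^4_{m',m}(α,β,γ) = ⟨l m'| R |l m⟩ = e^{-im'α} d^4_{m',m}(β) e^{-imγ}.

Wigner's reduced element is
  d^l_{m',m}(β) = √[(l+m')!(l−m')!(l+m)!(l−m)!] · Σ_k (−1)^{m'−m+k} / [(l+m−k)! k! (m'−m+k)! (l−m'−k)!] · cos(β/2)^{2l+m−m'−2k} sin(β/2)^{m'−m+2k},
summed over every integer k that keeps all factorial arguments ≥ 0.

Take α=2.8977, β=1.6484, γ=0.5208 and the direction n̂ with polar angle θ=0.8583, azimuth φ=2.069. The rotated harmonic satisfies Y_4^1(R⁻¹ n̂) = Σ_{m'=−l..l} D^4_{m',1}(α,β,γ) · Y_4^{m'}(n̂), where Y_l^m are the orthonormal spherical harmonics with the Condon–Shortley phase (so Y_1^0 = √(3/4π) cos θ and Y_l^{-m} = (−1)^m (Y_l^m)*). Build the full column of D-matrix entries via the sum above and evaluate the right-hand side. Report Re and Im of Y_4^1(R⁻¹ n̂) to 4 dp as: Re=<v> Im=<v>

Re=-0.2904 Im=-0.0463

Need the full column D^4_{m',1} for m'=−4..4 at α=2.8977, β=1.6484, γ=0.5208.
cos(β/2)=0.679144, sin(β/2)=0.734005
d^4_{-4,1}: single k=5 term ⇒ +0.499430;  D = +0.037136-0.498047i
d^4_{-3,1}: k∈[4..5] ⇒ +0.816889 -0.572516 = +0.244373;  D = -0.076481+0.232096i
d^4_{-2,1}: k∈[3..5] ⇒ +0.808020 -1.415751 +0.330743 = -0.276988;  D = -0.147651+0.234354i
d^4_{-1,1}: k∈[2..5] ⇒ +0.528653 -1.852529 +1.081953 -0.084254 = -0.326177;  D = +0.235368-0.225818i
d^4_{0,1}: k∈[1..4] ⇒ +0.218750 -1.533110 +1.790799 -0.348633 = +0.127806;  D = +0.110861-0.063593i
d^4_{1,1}: k∈[0..3] ⇒ +0.045258 -0.792979 +1.852529 -0.721302 = +0.383506;  D = -0.368897+0.104844i
d^4_{2,1}: k∈[0..2] ⇒ -0.207525 +1.212030 -0.943834 = +0.060671;  D = +0.060638-0.002003i
d^4_{3,1}: k∈[0..1] ⇒ +0.419605 -0.816889 = -0.397284;  D = +0.388483+0.083159i
d^4_{4,1}: single k=0 term ⇒ -0.427564;  D = -0.384107-0.187810i
Y_4^{m'}(θ=0.8583,φ=2.069) and Σ D·Y over m':
  (+0.0371-0.4980i)·(-0.0594-0.1324i)  (-0.0765+0.2321i)·(+0.3535+0.0270i)  (-0.1477+0.2344i)·(-0.2073+0.3203i)  (+0.2354-0.2258i)·(+0.0010+0.0017i)  (+0.1109-0.0636i)·(-0.3627+0.0000i)  (-0.3689+0.1048i)·(-0.0010+0.0017i)  (+0.0606-0.0020i)·(-0.2073-0.3203i)  (+0.3885+0.0832i)·(-0.3535+0.0270i)  (-0.3841-0.1878i)·(-0.0594+0.1324i)
Y_4^1(R⁻¹ n̂) = -0.290428-0.046276i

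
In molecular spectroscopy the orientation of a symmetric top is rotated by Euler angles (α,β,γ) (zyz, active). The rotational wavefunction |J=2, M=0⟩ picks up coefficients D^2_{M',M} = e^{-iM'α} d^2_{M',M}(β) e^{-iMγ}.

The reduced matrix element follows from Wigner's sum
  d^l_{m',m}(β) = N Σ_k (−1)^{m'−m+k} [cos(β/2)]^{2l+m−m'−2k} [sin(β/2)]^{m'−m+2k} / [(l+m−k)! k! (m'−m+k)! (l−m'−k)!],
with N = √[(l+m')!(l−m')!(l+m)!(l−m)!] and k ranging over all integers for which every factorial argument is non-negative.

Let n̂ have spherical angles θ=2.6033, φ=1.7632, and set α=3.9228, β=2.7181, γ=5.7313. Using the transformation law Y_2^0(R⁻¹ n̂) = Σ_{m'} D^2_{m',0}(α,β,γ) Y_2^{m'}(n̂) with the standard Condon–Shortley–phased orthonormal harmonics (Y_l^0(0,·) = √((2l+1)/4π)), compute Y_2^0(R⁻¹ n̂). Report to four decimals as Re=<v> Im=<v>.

Re=0.1040 Im=0.0000

Need the full column D^2_{m',0} for m'=−2..2 at α=3.9228, β=2.7181, γ=5.7313.
cos(β/2)=0.210168, sin(β/2)=0.977665
d^2_{-2,0}: single k=2 term ⇒ +0.103416;  D = +0.000867+0.103412i
d^2_{-1,0}: k∈[1..2] ⇒ +0.022231 -0.481074 = -0.458843;  D = +0.325808+0.323088i
d^2_{0,0}: k∈[0..2] ⇒ +0.001951 -0.168877 +0.913610 = +0.746684;  D = +0.746684+0.000000i
d^2_{1,0}: k∈[0..1] ⇒ -0.022231 +0.481074 = +0.458843;  D = -0.325808+0.323088i
d^2_{2,0}: single k=0 term ⇒ +0.103416;  D = +0.000867-0.103412i
Y_2^{m'}(θ=2.6033,φ=1.7632) and Σ D·Y over m':
  (+0.0009+0.1034i)·(-0.0941+0.0381i)  (+0.3258+0.3231i)·(+0.0650+0.3338i)  (+0.7467+0.0000i)·(+0.3821+0.0000i)  (-0.3258+0.3231i)·(-0.0650+0.3338i)  (+0.0009-0.1034i)·(-0.0941-0.0381i)
Y_2^0(R⁻¹ n̂) = +0.103952+0.000000i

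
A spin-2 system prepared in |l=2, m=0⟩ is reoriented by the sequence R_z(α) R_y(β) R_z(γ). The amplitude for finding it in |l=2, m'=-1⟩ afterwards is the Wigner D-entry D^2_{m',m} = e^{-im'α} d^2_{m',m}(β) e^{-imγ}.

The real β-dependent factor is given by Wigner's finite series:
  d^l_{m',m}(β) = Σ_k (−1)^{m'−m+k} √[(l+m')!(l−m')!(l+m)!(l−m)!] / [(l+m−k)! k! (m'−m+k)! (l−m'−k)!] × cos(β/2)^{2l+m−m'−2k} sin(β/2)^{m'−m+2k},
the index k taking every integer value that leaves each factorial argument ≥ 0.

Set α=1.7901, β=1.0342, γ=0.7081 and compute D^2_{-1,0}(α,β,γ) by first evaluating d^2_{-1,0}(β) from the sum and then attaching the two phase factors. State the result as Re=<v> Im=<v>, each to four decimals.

Re=-0.1171 Im=0.5252

D^2_{-1,0}(1.7901,1.0342,0.7081) = e^{-i·-1·1.7901}·d^2_{-1,0}(1.0342)·e^{-i·0·0.7081}. Compute d first:
Half-angle: c=0.869256, s=0.494361. N=√(1·6·2·2)=4.898979
k: max(0,(0)−(-1))=1 … min(2+(0),2−(-1))=2
  k=1: (−1)^0·4.8990/(2)·0.8693^3·0.4944^1 = +0.795360
  k=2: (−1)^1·4.8990/(2)·0.8693^1·0.4944^3 = -0.257251
d^2_{-1,0}(1.0342) = +0.795360 -0.257251 = +0.538109
D = (-0.217550+0.976049i)·(+0.538109)·(+1.000000+0.000000i) = -0.117066+0.525221i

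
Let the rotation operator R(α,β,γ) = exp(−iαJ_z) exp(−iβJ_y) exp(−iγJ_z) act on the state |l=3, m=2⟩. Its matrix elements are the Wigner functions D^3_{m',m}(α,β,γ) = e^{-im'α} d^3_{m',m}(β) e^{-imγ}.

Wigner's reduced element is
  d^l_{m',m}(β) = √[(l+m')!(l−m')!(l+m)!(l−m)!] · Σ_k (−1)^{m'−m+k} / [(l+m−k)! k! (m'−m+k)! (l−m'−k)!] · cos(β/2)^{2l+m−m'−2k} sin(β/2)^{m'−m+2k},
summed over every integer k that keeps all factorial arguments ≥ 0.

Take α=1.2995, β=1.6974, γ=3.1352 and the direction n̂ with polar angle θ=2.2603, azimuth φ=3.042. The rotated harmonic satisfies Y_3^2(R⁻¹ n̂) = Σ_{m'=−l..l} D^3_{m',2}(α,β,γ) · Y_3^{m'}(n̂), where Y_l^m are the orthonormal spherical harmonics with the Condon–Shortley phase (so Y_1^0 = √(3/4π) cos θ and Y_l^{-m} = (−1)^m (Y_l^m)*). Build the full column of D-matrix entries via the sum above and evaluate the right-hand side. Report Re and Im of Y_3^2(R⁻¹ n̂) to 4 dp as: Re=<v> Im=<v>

Need the full column D^3_{m',2} for m'=−3..3 at α=1.2995, β=1.6974, γ=3.1352.
cos(β/2)=0.660959, sin(β/2)=0.750422
d^3_{-3,2}: single k=5 term ⇒ +0.385281;  D = -0.276680-0.268123i
d^3_{-2,2}: k∈[4..5] ⇒ +0.692694 -0.178580 = +0.514114;  D = -0.443631+0.259816i
d^3_{-1,2}: k∈[3..4] ⇒ +0.771739 -0.497396 = +0.274343;  D = +0.070133+0.265227i
d^3_{0,2}: k∈[2..3] ⇒ +0.588668 -0.758808 = -0.170140;  D = -0.170126-0.002175i
d^3_{1,2}: k∈[1..2] ⇒ +0.299350 -0.771739 = -0.472389;  D = -0.132399+0.453456i
d^3_{2,2}: k∈[0..1] ⇒ +0.083377 -0.537378 = -0.454000;  D = +0.385765+0.239378i
d^3_{3,2}: single k=0 term ⇒ -0.231875;  D = +0.170587-0.157055i
Y_3^{m'}(θ=2.2603,φ=3.042) and Σ D·Y over m':
  (-0.2767-0.2681i)·(-0.1831-0.0564i)  (-0.4436+0.2598i)·(-0.3794-0.0766i)  (+0.0701+0.2652i)·(-0.2539-0.0254i)  (-0.1701-0.0022i)·(+0.2318+0.0000i)  (-0.1324+0.4535i)·(+0.2539-0.0254i)  (+0.3858+0.2394i)·(-0.3794+0.0766i)  (+0.1706-0.1571i)·(+0.1831-0.0564i)
Y_3^2(R⁻¹ n̂) = +0.008816-0.050667i

Re=0.0088 Im=-0.0507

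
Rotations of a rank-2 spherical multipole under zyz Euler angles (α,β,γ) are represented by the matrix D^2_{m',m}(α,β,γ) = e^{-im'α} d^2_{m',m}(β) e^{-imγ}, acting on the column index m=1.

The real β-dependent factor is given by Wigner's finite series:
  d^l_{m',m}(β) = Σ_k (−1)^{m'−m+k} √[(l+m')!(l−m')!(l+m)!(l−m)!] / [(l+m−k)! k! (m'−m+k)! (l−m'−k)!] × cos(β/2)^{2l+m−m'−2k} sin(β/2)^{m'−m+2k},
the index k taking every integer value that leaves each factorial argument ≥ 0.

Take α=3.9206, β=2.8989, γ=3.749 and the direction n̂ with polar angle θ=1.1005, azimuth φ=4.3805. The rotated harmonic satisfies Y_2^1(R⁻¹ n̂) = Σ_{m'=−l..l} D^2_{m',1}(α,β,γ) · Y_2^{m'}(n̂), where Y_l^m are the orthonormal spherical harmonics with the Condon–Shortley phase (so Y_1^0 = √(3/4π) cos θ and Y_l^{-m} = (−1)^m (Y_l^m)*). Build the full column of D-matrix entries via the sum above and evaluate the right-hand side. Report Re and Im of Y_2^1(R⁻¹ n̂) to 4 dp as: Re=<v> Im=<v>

Need the full column D^2_{m',1} for m'=−2..2 at α=3.9206, β=2.8989, γ=3.749.
cos(β/2)=0.121049, sin(β/2)=0.992647
d^2_{-2,1}: single k=3 term ⇒ +0.236796;  D = -0.137623-0.192697i
d^2_{-1,1}: k∈[2..3] ⇒ +0.043314 -0.970909 = -0.927595;  D = -0.913971-0.158395i
d^2_{0,1}: k∈[1..2] ⇒ +0.004313 -0.290015 = -0.285702;  D = +0.234599-0.163062i
d^2_{1,1}: k∈[0..1] ⇒ +0.000215 -0.043314 = -0.043100;  D = -0.007902+0.042369i
d^2_{2,1}: single k=0 term ⇒ -0.003521;  D = -0.001973-0.002917i
Y_2^{m'}(θ=1.1005,φ=4.3805) and Σ D·Y over m':
  (-0.1376-0.1927i)·(-0.2418-0.1891i)  (-0.9140-0.1584i)·(-0.1017+0.2950i)  (+0.2346-0.1631i)·(-0.1211+0.0000i)  (-0.0079+0.0424i)·(+0.1017+0.2950i)  (-0.0020-0.0029i)·(-0.2418+0.1891i)
Y_2^1(R⁻¹ n̂) = +0.095816-0.158883i

Re=0.0958 Im=-0.1589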